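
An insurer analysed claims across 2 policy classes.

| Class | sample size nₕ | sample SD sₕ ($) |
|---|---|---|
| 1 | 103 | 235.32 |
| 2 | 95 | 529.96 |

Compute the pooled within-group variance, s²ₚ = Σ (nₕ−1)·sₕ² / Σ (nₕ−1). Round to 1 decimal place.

1: (103−1)·235.32² = 102·55375.5024 = 5648301.2448
2: (95−1)·529.96² = 94·280857.6016 = 26400614.5504
Numerator = 32048915.7952; denominator = Σ(nₕ−1) = 196.
s²ₚ = 32048915.7952/196 = 163514.877... → 163514.9.

163514.9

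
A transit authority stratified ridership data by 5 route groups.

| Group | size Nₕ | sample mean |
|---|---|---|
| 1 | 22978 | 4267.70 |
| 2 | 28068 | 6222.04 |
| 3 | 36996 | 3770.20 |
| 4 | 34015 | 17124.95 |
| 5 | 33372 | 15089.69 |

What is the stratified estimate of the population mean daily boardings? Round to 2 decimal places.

N = 22978 + 28068 + 36996 + 34015 + 33372 = 155429.
Overall mean = Σ (Nₕ/N)·x̄ₕ — weight by population share, not a simple average.
Σ Nₕx̄ₕ = 22978·4267.70 + 28068·6222.04 + 36996·3770.20 + 34015·17124.95 + 33372·15089.69 = 98063210.6 + 174640218.72 + 139482319.2 + 582505174.25 + 503573134.68 = 1498264057.45.
Divide by N: 1498264057.45 / 155429 = 9639.5400... → 9639.54.

9639.54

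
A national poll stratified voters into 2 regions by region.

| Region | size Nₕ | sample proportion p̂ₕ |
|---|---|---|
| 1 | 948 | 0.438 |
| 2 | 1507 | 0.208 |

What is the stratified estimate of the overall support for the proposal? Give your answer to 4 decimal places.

Wₕ = Nₕ/N with N = 2455: 0.3862, 0.6138.
p̂_st = 0.3862·0.438 + 0.6138·0.208 ≈ 0.296815... → 0.2968.

0.2968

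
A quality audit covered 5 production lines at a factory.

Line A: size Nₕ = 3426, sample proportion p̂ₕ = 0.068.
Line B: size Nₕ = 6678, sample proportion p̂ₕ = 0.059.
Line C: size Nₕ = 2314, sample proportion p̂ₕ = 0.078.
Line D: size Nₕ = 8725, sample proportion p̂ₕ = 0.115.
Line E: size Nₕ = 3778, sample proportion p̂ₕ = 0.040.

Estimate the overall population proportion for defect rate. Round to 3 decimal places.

0.079

N = 3426 + 6678 + 2314 + 8725 + 3778 = 24921.
Overall proportion = Σ (Nₕ/N)·p̂ₕ.
Σ Nₕp̂ₕ = 232.968 + 394.002 + 180.492 + 1003.375 + 151.12 = 1961.957.
1961.957 / 24921 = 0.07873... → 0.079.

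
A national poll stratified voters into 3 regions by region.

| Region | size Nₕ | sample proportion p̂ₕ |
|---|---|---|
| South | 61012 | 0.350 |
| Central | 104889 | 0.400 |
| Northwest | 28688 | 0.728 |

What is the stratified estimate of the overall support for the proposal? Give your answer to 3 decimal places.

Wₕ = Nₕ/N with N = 194589: 0.3135, 0.5390, 0.1474.
p̂_st = 0.3135·0.350 + 0.5390·0.400 + 0.1474·0.728 ≈ 0.43268... → 0.433.

0.433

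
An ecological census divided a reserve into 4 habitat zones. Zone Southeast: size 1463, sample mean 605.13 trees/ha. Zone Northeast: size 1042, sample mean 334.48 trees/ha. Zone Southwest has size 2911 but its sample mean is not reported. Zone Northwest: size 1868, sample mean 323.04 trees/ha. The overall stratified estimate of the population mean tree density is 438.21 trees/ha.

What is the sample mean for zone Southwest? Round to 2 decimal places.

N = 1463 + 1042 + 2911 + 1868 = 7284.
Overall total = μ·N = 438.21·7284 = 3191921.64.
Subtract the known strata: 1463·605.13 + 1042·334.48 + 1868·323.04 = 1837272.07.
Remaining total for zone Southwest: 3191921.64 − 1837272.07 = 1354649.57.
Divide by its size: 1354649.57 / 2911 = 465.3554... → 465.36.

465.36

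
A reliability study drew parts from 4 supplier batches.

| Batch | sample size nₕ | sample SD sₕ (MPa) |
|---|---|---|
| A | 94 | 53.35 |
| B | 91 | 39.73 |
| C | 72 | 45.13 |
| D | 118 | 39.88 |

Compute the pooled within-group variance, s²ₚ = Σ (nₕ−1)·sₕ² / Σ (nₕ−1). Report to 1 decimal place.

Degrees of freedom: 93 + 90 + 71 + 117 = 371.
Σ(nₕ−1)sₕ² = 93·2846.2225 + 90·1578.4729 + 71·2036.7169 + 117·1590.4144 = 737446.6382.
s²ₚ = 737446.6382 / 371 = 1987.727... → 1987.7.

1987.7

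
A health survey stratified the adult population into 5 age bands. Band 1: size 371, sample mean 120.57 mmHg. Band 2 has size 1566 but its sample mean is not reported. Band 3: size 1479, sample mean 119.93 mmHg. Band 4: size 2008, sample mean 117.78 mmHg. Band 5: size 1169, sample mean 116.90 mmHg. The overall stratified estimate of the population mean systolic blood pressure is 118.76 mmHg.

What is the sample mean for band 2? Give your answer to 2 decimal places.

N = 371 + 1566 + 1479 + 2008 + 1169 = 6593.
Overall total = μ·N = 118.76·6593 = 782984.68.
Subtract the known strata: 371·120.57 + 1479·119.93 + 2008·117.78 + 1169·116.90 = 595266.28.
Remaining total for band 2: 782984.68 − 595266.28 = 187718.4.
Divide by its size: 187718.4 / 1566 = 119.8713... → 119.87.

119.87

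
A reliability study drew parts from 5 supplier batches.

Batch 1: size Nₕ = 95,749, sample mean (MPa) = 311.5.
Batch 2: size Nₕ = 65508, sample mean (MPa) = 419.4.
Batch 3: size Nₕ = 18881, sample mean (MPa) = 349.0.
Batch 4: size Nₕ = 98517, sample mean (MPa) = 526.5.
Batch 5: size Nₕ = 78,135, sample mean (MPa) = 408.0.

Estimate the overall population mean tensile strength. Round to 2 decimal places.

413.79

N = 95749 + 65508 + 18881 + 98517 + 78135 = 356790.
Overall mean = Σ (Nₕ/N)·x̄ₕ — weight by population share, not a simple average.
Σ Nₕx̄ₕ = 95749·311.5 + 65508·419.4 + 18881·349.0 + 98517·526.5 + 78135·408.0 = 29825813.5 + 27474055.2 + 6589469 + 51869200.5 + 31879080 = 147637618.2.
Divide by N: 147637618.2 / 356790 = 413.7942... → 413.79.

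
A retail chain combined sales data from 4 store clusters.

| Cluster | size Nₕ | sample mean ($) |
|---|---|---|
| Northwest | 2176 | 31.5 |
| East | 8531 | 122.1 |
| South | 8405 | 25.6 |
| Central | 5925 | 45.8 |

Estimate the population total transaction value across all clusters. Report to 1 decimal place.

1596712.1

Northwest: 2176·31.5 = 68544
East: 8531·122.1 = 1041635.1
South: 8405·25.6 = 215168
Central: 5925·45.8 = 271365
τ̂ = Σ Nₕx̄ₕ = 1596712.1.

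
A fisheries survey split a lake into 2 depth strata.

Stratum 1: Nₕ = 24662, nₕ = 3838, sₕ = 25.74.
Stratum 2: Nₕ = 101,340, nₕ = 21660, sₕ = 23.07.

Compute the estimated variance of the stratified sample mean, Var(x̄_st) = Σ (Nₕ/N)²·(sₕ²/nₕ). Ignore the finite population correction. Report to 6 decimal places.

0.022508

N = 126002; Wₕ = Nₕ/N.
stratum 1: (24662/126002)²·25.74²/3838 = 0.006613233
stratum 2: (101340/126002)²·23.07²/21660 = 0.015894382
Sum = 0.022507615 → 0.022508.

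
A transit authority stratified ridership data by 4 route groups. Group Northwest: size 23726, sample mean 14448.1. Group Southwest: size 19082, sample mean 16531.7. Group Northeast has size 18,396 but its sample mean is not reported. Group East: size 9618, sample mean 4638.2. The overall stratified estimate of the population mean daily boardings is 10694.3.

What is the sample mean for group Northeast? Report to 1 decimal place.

2964.1

Σ Nₕx̄ₕ = N·μ, so 18396·x̄_Northeast = 70822·10694.3 − (23726·14448.1 + 19082·16531.7 + 9618·4638.2).
= 757391714.6 − 702863727.6 = 54527987.
x̄_Northeast = 54527987 / 18396 = 2964.122... → 2964.1.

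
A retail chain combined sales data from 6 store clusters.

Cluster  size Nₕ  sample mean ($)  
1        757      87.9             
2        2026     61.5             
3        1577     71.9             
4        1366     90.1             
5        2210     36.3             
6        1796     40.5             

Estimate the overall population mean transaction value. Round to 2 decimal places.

N = 757 + 2026 + 1577 + 1366 + 2210 + 1796 = 9732.
Weight each subgroup mean by Nₕ/N and sum.
Σ Nₕx̄ₕ = 757·87.9 + 2026·61.5 + 1577·71.9 + 1366·90.1 + 2210·36.3 + 1796·40.5 = 66540.3 + 124599 + 113386.3 + 123076.6 + 80223 + 72738 = 580563.2.
Divide by N: 580563.2 / 9732 = 59.6551... → 59.66.

59.66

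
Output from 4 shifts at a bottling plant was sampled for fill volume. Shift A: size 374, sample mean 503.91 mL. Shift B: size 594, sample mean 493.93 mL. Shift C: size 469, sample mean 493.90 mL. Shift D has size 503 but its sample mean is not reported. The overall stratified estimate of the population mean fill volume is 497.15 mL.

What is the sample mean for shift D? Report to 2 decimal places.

498.96

N = 374 + 594 + 469 + 503 = 1940.
Overall total = μ·N = 497.15·1940 = 964471.
Subtract the known strata: 374·503.91 + 594·493.93 + 469·493.90 = 713495.86.
Remaining total for shift D: 964471 − 713495.86 = 250975.14.
Divide by its size: 250975.14 / 503 = 498.9565... → 498.96.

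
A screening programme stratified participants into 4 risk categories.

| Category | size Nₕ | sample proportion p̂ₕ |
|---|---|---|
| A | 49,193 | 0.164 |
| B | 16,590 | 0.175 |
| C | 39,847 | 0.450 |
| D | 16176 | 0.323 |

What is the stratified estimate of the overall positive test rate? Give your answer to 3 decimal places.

N = 49193 + 16590 + 39847 + 16176 = 121806.
Overall proportion = Σ (Nₕ/N)·p̂ₕ.
Σ Nₕp̂ₕ = 8067.652 + 2903.25 + 17931.15 + 5224.848 = 34126.9.
34126.9 / 121806 = 0.28017... → 0.280.

0.280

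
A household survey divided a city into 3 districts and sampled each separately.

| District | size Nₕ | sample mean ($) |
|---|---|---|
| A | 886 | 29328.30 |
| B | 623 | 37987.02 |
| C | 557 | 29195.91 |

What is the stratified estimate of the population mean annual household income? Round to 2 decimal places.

N = 886 + 623 + 557 = 2066.
Weight each subgroup mean by Nₕ/N and sum.
Σ Nₕx̄ₕ = 886·29328.30 + 623·37987.02 + 557·29195.91 = 25984873.8 + 23665913.46 + 16262121.87 = 65912909.13.
Divide by N: 65912909.13 / 2066 = 31903.6346... → 31903.63.

31903.63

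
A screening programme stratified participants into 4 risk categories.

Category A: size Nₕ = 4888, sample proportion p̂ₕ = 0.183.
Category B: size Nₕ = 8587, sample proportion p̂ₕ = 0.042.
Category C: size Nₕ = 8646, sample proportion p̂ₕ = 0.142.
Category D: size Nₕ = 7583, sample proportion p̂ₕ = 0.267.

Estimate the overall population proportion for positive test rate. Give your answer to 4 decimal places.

0.1517

Wₕ = Nₕ/N with N = 29704: 0.1646, 0.2891, 0.2911, 0.2553.
p̂_st = 0.1646·0.183 + 0.2891·0.042 + 0.2911·0.142 + 0.2553·0.267 ≈ 0.151749... → 0.1517.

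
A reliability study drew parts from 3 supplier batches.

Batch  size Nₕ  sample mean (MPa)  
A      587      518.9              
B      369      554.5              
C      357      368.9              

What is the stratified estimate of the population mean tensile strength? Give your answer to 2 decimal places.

N = 587 + 369 + 357 = 1313.
Overall mean = Σ (Nₕ/N)·x̄ₕ — weight by population share, not a simple average.
Σ Nₕx̄ₕ = 587·518.9 + 369·554.5 + 357·368.9 = 304594.3 + 204610.5 + 131697.3 = 640902.1.
Divide by N: 640902.1 / 1313 = 488.1204... → 488.12.

488.12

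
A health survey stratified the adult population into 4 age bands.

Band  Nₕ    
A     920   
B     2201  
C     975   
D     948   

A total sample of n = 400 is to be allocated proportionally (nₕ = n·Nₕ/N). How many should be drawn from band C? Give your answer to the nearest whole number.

Share of band C = 975/5044 = 0.19330.
Allocate 400 × 0.19330 = 77.320... → 77.

77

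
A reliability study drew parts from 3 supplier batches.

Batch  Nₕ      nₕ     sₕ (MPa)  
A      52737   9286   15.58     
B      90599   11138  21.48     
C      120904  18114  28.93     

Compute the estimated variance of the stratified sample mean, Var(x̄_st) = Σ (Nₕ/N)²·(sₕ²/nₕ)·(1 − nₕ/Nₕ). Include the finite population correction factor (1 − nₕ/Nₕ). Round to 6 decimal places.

N = 264240. Term for each stratum: Wₕ²sₕ²/nₕ·(1−nₕ/Nₕ).
Var(x̄_st) = 0.000857876 + 0.004271119 + 0.008223883 = 0.013352877 → 0.013353.

0.013353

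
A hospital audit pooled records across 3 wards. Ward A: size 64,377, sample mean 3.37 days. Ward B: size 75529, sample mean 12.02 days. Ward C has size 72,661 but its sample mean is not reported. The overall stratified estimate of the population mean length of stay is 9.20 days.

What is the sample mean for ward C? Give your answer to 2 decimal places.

N = 64377 + 75529 + 72661 = 212567.
Overall total = μ·N = 9.20·212567 = 1955616.4.
Subtract the known strata: 64377·3.37 + 75529·12.02 = 1124809.07.
Remaining total for ward C: 1955616.4 − 1124809.07 = 830807.33.
Divide by its size: 830807.33 / 72661 = 11.4340... → 11.43.

11.43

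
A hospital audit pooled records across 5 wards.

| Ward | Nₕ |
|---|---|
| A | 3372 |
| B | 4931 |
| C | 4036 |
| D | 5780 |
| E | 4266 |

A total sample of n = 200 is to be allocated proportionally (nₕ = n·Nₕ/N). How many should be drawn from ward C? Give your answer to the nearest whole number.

36

N = 3372 + 4931 + 4036 + 5780 + 4266 = 22385.
n_C = 200·4036/22385 = 36.060... → 36.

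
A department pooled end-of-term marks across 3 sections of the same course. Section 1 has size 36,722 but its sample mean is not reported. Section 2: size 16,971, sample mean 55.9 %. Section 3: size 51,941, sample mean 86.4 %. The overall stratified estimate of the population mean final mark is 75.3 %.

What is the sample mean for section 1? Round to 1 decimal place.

Σ Nₕx̄ₕ = N·μ, so 36722·x̄_1 = 105634·75.3 − (16971·55.9 + 51941·86.4).
= 7954240.2 − 5436381.3 = 2517858.9.
x̄_1 = 2517858.9 / 36722 = 68.565... → 68.6.

68.6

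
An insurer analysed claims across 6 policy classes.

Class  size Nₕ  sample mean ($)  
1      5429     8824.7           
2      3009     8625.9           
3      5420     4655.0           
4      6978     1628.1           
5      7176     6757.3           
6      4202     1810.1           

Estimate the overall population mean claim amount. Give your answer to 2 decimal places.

N = 5429 + 3009 + 5420 + 6978 + 7176 + 4202 = 32214.
Weight each subgroup mean by Nₕ/N and sum.
Σ Nₕx̄ₕ = 5429·8824.7 + 3009·8625.9 + 5420·4655.0 + 6978·1628.1 + 7176·6757.3 + 4202·1810.1 = 47909296.3 + 25955333.1 + 25230100 + 11360881.8 + 48490384.8 + 7606040.2 = 166552036.2.
Divide by N: 166552036.2 / 32214 = 5170.1756... → 5170.18.

5170.18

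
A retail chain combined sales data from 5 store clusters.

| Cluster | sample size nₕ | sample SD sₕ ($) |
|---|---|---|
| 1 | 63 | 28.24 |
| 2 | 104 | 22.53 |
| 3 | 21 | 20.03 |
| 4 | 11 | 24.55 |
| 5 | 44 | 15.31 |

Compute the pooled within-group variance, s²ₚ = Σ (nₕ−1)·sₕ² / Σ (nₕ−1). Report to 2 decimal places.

Degrees of freedom: 62 + 103 + 20 + 10 + 43 = 238.
Σ(nₕ−1)sₕ² = 62·797.4976 + 103·507.6009 + 20·401.2009 + 10·602.7025 + 43·234.3961 = 125857.8192.
s²ₚ = 125857.8192 / 238 = 528.8144... → 528.81.

528.81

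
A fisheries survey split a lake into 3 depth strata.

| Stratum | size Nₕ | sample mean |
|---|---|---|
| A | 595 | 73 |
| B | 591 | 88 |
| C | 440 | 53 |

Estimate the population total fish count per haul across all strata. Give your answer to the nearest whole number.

118763

A: 595·73 = 43435
B: 591·88 = 52008
C: 440·53 = 23320
τ̂ = Σ Nₕx̄ₕ = 118763.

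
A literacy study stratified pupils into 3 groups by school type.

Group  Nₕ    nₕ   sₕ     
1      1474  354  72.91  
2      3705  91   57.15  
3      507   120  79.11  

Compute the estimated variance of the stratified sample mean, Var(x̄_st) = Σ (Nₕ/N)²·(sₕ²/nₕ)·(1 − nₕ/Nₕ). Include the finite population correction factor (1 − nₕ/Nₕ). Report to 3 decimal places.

N = 5686; Wₕ = Nₕ/N.
group 1: (1474/5686)²·72.91²/354·(1 − 354/1474) = 0.766783
group 2: (3705/5686)²·57.15²/91·(1 − 91/3705) = 14.864617
group 3: (507/5686)²·79.11²/120·(1 − 120/507) = 0.316509
Sum = 15.947910 → 15.948.

15.948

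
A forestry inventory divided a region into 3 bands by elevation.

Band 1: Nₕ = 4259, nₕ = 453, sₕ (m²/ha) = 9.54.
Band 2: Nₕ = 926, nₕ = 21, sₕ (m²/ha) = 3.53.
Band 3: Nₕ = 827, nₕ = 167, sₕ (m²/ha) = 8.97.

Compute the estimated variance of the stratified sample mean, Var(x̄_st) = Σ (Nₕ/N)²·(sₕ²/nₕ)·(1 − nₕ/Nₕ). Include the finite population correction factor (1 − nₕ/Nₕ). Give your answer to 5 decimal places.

N = 6012; Wₕ = Nₕ/N.
band 1: (4259/6012)²·9.54²/453·(1 − 453/4259) = 0.09010254
band 2: (926/6012)²·3.53²/21·(1 − 21/926) = 0.01375789
band 3: (827/6012)²·8.97²/167·(1 − 167/827) = 0.00727579
Sum = 0.11113621 → 0.11114.

0.11114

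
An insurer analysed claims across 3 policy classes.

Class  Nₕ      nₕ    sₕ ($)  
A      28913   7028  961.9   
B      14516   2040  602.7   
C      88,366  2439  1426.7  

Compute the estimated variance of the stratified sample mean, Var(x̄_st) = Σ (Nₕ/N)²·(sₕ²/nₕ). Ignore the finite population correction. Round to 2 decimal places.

383.66

N = 131795; Wₕ = Nₕ/N.
class A: (28913/131795)²·961.9²/7028 = 6.33602
class B: (14516/131795)²·602.7²/2040 = 2.16007
class C: (88366/131795)²·1426.7²/2439 = 375.16822
Sum = 383.66432 → 383.66.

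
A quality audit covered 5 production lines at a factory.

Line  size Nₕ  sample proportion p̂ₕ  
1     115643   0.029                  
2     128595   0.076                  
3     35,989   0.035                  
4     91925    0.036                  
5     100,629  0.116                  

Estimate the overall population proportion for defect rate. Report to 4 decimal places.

N = 115643 + 128595 + 35989 + 91925 + 100629 = 472781.
Overall proportion = Σ (Nₕ/N)·p̂ₕ.
Σ Nₕp̂ₕ = 3353.647 + 9773.22 + 1259.615 + 3309.3 + 11672.964 = 29368.746.
29368.746 / 472781 = 0.062119... → 0.0621.

0.0621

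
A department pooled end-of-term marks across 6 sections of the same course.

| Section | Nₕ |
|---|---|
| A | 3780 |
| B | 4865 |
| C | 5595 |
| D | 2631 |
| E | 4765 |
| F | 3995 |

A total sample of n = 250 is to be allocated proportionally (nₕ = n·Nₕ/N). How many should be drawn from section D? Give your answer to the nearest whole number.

26

Share of section D = 2631/25631 = 0.10265.
Allocate 250 × 0.10265 = 25.662... → 26.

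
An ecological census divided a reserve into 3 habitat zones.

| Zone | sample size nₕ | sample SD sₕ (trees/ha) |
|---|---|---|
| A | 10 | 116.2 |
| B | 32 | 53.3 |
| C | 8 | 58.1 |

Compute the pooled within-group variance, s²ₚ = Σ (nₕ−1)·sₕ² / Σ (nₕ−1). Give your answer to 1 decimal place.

4962.1

A: (10−1)·116.2² = 9·13502.44 = 121521.96
B: (32−1)·53.3² = 31·2840.89 = 88067.59
C: (8−1)·58.1² = 7·3375.61 = 23629.27
Numerator = 233218.82; denominator = Σ(nₕ−1) = 47.
s²ₚ = 233218.82/47 = 4962.103... → 4962.1.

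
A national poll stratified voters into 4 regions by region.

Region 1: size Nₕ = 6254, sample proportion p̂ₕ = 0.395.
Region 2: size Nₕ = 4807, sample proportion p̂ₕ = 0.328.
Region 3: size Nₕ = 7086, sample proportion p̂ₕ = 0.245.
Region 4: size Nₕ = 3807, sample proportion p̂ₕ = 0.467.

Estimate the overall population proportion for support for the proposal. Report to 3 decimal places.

0.344

Wₕ = Nₕ/N with N = 21954: 0.2849, 0.2190, 0.3228, 0.1734.
p̂_st = 0.2849·0.395 + 0.2190·0.328 + 0.3228·0.245 + 0.1734·0.467 ≈ 0.34440... → 0.344.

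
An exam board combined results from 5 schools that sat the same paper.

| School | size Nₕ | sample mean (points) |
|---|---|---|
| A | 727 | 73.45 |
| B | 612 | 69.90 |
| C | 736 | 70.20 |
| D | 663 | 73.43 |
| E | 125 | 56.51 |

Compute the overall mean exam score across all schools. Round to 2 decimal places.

N = 2863; weights Wₕ = Nₕ/N = (0.2539, 0.2138, 0.2571, 0.2316, 0.0437).
x̄_st = Σ Wₕ·x̄ₕ = 0.2539·73.45 + 0.2138·69.90 + 0.2571·70.20 + 0.2316·73.43 + 0.0437·56.51 ≈ 71.1114...
→ 71.11.

71.11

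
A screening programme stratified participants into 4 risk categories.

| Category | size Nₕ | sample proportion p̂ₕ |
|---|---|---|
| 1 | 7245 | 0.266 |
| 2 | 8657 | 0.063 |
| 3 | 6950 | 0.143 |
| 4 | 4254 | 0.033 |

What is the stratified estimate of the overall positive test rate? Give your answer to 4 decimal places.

Wₕ = Nₕ/N with N = 27106: 0.2673, 0.3194, 0.2564, 0.1569.
p̂_st = 0.2673·0.266 + 0.3194·0.063 + 0.2564·0.143 + 0.1569·0.033 ≈ 0.133063... → 0.1331.

0.1331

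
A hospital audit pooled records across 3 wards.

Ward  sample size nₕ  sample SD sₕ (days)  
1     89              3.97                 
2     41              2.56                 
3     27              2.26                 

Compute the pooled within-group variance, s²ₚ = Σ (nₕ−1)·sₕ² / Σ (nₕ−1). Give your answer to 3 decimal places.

11.571

1: (89−1)·3.97² = 88·15.7609 = 1386.9592
2: (41−1)·2.56² = 40·6.5536 = 262.144
3: (27−1)·2.26² = 26·5.1076 = 132.7976
Numerator = 1781.9008; denominator = Σ(nₕ−1) = 154.
s²ₚ = 1781.9008/154 = 11.57078... → 11.571.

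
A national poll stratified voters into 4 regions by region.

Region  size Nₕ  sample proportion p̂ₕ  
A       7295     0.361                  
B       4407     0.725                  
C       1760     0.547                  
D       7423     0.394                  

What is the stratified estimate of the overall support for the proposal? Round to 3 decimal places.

0.465

N = 7295 + 4407 + 1760 + 7423 = 20885.
Overall proportion = Σ (Nₕ/N)·p̂ₕ.
Σ Nₕp̂ₕ = 2633.495 + 3195.075 + 962.72 + 2924.662 = 9715.952.
9715.952 / 20885 = 0.46521... → 0.465.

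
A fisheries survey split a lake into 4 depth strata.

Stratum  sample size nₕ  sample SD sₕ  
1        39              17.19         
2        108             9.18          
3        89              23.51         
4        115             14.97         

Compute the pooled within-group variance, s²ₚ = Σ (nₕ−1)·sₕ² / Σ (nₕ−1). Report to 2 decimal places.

1: (39−1)·17.19² = 38·295.4961 = 11228.8518
2: (108−1)·9.18² = 107·84.2724 = 9017.1468
3: (89−1)·23.51² = 88·552.7201 = 48639.3688
4: (115−1)·14.97² = 114·224.1009 = 25547.5026
Numerator = 94432.87; denominator = Σ(nₕ−1) = 347.
s²ₚ = 94432.87/347 = 272.1408... → 272.14.

272.14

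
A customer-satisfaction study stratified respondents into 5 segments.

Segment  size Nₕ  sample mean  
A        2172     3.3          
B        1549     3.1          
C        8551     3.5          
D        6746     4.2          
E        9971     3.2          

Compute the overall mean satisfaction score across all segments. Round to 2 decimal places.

N = 28989; weights Wₕ = Nₕ/N = (0.0749, 0.0534, 0.2950, 0.2327, 0.3440).
x̄_st = Σ Wₕ·x̄ₕ = 0.0749·3.3 + 0.0534·3.1 + 0.2950·3.5 + 0.2327·4.2 + 0.3440·3.2 ≈ 3.5234...
→ 3.52.

3.52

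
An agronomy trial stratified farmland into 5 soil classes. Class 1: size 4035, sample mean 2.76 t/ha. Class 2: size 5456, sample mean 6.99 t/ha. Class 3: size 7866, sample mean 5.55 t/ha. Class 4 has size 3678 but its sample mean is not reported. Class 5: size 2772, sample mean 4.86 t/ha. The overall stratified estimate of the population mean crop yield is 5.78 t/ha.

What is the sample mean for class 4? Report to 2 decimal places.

Σ Nₕx̄ₕ = N·μ, so 3678·x̄_4 = 23807·5.78 − (4035·2.76 + 5456·6.99 + 7866·5.55 + 2772·4.86).
= 137604.46 − 106402.26 = 31202.2.
x̄_4 = 31202.2 / 3678 = 8.4835... → 8.48.

8.48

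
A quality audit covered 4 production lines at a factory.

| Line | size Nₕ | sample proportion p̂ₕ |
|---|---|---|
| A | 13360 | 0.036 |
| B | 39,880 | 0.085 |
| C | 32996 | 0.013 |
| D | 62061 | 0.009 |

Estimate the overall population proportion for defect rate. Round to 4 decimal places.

N = 13360 + 39880 + 32996 + 62061 = 148297.
Overall proportion = Σ (Nₕ/N)·p̂ₕ.
Σ Nₕp̂ₕ = 480.96 + 3389.8 + 428.948 + 558.549 = 4858.257.
4858.257 / 148297 = 0.032760... → 0.0328.

0.0328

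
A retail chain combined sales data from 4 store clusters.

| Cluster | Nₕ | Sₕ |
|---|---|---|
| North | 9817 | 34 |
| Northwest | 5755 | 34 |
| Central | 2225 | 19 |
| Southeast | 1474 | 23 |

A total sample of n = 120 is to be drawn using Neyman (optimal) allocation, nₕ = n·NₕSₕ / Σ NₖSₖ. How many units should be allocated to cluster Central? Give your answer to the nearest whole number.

8

Σ NₕSₕ = 9817·34 + 5755·34 + 2225·19 + 1474·23 = 605625.
Share for Central: 42275/605625 = 0.06980.
n_Central = 120 × 0.06980 = 8.376... → 8.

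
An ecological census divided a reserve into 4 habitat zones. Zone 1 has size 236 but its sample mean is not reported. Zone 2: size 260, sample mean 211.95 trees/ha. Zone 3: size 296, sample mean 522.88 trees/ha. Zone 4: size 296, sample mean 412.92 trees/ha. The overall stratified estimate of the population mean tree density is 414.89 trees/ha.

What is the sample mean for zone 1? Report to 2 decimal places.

Σ Nₕx̄ₕ = N·μ, so 236·x̄_1 = 1088·414.89 − (260·211.95 + 296·522.88 + 296·412.92).
= 451400.32 − 332103.8 = 119296.52.
x̄_1 = 119296.52 / 236 = 505.4937... → 505.49.

505.49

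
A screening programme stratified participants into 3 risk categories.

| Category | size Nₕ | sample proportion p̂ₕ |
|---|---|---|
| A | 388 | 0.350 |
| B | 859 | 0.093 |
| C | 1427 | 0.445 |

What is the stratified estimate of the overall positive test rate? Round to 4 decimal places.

Wₕ = Nₕ/N with N = 2674: 0.1451, 0.3212, 0.5337.
p̂_st = 0.1451·0.350 + 0.3212·0.093 + 0.5337·0.445 ≈ 0.318138... → 0.3181.

0.3181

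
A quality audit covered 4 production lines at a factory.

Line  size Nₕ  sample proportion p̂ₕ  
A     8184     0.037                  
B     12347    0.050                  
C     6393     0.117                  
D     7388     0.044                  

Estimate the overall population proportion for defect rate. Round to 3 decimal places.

N = 8184 + 12347 + 6393 + 7388 = 34312.
Overall proportion = Σ (Nₕ/N)·p̂ₕ.
Σ Nₕp̂ₕ = 302.808 + 617.35 + 747.981 + 325.072 = 1993.211.
1993.211 / 34312 = 0.05809... → 0.058.

0.058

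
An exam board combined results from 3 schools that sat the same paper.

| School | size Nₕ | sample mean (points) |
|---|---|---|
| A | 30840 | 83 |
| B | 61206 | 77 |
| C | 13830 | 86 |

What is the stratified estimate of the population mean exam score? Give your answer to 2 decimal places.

N = 30840 + 61206 + 13830 = 105876.
Overall mean = Σ (Nₕ/N)·x̄ₕ — weight by population share, not a simple average.
Σ Nₕx̄ₕ = 30840·83 + 61206·77 + 13830·86 = 2559720 + 4712862 + 1189380 = 8461962.
Divide by N: 8461962 / 105876 = 79.9233... → 79.92.

79.92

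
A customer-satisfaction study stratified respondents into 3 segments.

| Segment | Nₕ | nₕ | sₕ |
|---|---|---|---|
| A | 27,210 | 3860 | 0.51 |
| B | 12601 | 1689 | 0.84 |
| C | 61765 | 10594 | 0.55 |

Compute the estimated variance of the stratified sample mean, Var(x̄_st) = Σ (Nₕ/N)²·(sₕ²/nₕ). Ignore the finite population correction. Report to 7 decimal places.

0.0000218

N = 101576; Wₕ = Nₕ/N.
segment A: (27210/101576)²·0.51²/3860 = 0.0000048354
segment B: (12601/101576)²·0.84²/1689 = 0.0000064292
segment C: (61765/101576)²·0.55²/10594 = 0.0000105577
Sum = 0.0000218222 → 0.0000218.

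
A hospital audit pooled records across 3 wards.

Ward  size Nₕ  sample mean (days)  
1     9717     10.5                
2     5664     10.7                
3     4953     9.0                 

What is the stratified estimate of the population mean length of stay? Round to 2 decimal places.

10.19

N = 20334; weights Wₕ = Nₕ/N = (0.4779, 0.2785, 0.2436).
x̄_st = Σ Wₕ·x̄ₕ = 0.4779·10.5 + 0.2785·10.7 + 0.2436·9.0 ≈ 10.1903...
→ 10.19.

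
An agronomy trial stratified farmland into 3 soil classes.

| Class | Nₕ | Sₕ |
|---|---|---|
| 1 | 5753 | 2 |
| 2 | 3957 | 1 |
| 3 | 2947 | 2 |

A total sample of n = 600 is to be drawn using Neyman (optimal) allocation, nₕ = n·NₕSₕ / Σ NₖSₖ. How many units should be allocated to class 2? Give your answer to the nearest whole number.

1: NₕSₕ = 5753·2 = 11506
2: NₕSₕ = 3957·1 = 3957
3: NₕSₕ = 2947·2 = 5894
Σ NₕSₕ = 21357.
n_2 = 600·3957/21357 = 111.167... → 111.

111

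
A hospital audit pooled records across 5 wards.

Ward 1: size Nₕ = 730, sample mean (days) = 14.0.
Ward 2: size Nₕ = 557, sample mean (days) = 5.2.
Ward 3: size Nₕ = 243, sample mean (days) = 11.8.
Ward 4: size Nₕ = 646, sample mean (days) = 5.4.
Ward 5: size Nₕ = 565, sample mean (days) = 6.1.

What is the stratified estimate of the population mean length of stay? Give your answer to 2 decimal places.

N = 2741; weights Wₕ = Nₕ/N = (0.2663, 0.2032, 0.0887, 0.2357, 0.2061).
x̄_st = Σ Wₕ·x̄ₕ = 0.2663·14.0 + 0.2032·5.2 + 0.0887·11.8 + 0.2357·5.4 + 0.2061·6.1 ≈ 8.3614...
→ 8.36.

8.36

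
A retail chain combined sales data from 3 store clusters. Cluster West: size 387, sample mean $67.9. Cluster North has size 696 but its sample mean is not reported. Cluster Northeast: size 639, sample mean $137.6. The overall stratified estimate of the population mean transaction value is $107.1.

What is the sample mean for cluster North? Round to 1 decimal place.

Σ Nₕx̄ₕ = N·μ, so 696·x̄_North = 1722·107.1 − (387·67.9 + 639·137.6).
= 184426.2 − 114203.7 = 70222.5.
x̄_North = 70222.5 / 696 = 100.894... → 100.9.

100.9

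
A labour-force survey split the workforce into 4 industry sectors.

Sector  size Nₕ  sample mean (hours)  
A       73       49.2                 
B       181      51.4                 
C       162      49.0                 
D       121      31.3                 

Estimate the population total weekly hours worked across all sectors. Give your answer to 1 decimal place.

24620.3

Estimate total by summing Nₕ·x̄ₕ over strata.
73·49.2 + 181·51.4 + 162·49.0 + 121·31.3 = 3591.6 + 9303.4 + 7938 + 3787.3 = 24620.3.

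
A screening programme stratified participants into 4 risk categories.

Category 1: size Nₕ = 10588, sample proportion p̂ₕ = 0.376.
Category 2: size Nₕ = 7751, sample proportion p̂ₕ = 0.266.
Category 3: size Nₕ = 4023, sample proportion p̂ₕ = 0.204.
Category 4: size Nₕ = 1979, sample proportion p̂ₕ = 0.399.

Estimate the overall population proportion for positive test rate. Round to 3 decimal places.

Wₕ = Nₕ/N with N = 24341: 0.4350, 0.3184, 0.1653, 0.0813.
p̂_st = 0.4350·0.376 + 0.3184·0.266 + 0.1653·0.204 + 0.0813·0.399 ≈ 0.31441... → 0.314.

0.314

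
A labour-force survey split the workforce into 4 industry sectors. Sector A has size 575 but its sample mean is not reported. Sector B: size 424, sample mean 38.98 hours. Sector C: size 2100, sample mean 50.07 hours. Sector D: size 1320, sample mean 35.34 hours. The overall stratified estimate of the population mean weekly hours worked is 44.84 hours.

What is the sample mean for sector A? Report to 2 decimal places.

N = 575 + 424 + 2100 + 1320 = 4419.
Overall total = μ·N = 44.84·4419 = 198147.96.
Subtract the known strata: 424·38.98 + 2100·50.07 + 1320·35.34 = 168323.32.
Remaining total for sector A: 198147.96 − 168323.32 = 29824.64.
Divide by its size: 29824.64 / 575 = 51.8689... → 51.87.

51.87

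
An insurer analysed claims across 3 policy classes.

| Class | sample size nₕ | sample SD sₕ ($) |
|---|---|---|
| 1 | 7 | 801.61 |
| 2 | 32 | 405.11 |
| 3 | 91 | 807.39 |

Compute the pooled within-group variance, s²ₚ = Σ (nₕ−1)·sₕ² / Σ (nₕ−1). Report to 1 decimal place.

532378.6

Degrees of freedom: 6 + 31 + 90 = 127.
Σ(nₕ−1)sₕ² = 6·642578.5921 + 31·164114.1121 + 90·651878.6121 = 67612084.1167.
s²ₚ = 67612084.1167 / 127 = 532378.615... → 532378.6.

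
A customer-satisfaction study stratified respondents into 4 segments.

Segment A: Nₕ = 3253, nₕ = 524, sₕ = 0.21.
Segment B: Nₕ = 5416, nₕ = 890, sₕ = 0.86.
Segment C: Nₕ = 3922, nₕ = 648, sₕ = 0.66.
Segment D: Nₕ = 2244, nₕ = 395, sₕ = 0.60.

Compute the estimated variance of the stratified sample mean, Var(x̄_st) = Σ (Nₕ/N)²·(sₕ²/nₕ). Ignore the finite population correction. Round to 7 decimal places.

0.0001826

N = 14835; Wₕ = Nₕ/N.
segment A: (3253/14835)²·0.21²/524 = 0.0000040467
segment B: (5416/14835)²·0.86²/890 = 0.0001107616
segment C: (3922/14835)²·0.66²/648 = 0.0000469843
segment D: (2244/14835)²·0.60²/395 = 0.0000208534
Sum = 0.0001826459 → 0.0001826.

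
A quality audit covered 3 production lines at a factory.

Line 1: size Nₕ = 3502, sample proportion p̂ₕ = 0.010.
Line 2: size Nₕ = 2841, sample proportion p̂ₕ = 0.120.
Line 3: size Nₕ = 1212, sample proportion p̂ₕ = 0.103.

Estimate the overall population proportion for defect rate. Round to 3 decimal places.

0.066

N = 3502 + 2841 + 1212 = 7555.
Overall proportion = Σ (Nₕ/N)·p̂ₕ.
Σ Nₕp̂ₕ = 35.02 + 340.92 + 124.836 = 500.776.
500.776 / 7555 = 0.06628... → 0.066.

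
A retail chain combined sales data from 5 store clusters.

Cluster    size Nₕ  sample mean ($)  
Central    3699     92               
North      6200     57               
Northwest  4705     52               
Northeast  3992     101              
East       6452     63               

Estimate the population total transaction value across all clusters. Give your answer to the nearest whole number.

Central: 3699·92 = 340308
North: 6200·57 = 353400
Northwest: 4705·52 = 244660
Northeast: 3992·101 = 403192
East: 6452·63 = 406476
τ̂ = Σ Nₕx̄ₕ = 1748036.

1748036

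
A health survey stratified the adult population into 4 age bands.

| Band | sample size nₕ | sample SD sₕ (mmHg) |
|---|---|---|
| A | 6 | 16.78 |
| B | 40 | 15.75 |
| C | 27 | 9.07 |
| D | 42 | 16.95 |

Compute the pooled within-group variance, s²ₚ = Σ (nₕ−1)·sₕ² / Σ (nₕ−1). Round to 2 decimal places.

225.23

A: (6−1)·16.78² = 5·281.5684 = 1407.842
B: (40−1)·15.75² = 39·248.0625 = 9674.4375
C: (27−1)·9.07² = 26·82.2649 = 2138.8874
D: (42−1)·16.95² = 41·287.3025 = 11779.4025
Numerator = 25000.5694; denominator = Σ(nₕ−1) = 111.
s²ₚ = 25000.5694/111 = 225.2304... → 225.23.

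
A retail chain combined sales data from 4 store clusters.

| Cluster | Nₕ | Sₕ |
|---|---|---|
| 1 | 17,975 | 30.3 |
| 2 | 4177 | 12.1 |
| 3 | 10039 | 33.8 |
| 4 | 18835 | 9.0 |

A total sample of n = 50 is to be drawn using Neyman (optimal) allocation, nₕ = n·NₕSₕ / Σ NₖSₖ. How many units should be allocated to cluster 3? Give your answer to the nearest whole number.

15

1: NₕSₕ = 17975·30.3 = 544642.5
2: NₕSₕ = 4177·12.1 = 50541.7
3: NₕSₕ = 10039·33.8 = 339318.2
4: NₕSₕ = 18835·9.0 = 169515
Σ NₕSₕ = 1104017.4.
n_3 = 50·339318.2/1104017.4 = 15.367... → 15.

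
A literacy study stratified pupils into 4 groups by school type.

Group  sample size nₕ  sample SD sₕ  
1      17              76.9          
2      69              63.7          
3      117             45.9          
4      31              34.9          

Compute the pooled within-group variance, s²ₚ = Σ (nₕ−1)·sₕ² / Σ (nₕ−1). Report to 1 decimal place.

Degrees of freedom: 16 + 68 + 116 + 30 = 230.
Σ(nₕ−1)sₕ² = 16·5913.61 + 68·4057.69 + 116·2106.81 + 30·1218.01 = 651470.94.
s²ₚ = 651470.94 / 230 = 2832.482... → 2832.5.

2832.5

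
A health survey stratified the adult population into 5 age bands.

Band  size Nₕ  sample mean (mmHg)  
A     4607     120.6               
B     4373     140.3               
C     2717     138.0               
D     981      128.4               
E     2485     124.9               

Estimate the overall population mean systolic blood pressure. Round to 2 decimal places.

130.61

x̄_st = (Σ Nₕx̄ₕ) / (Σ Nₕ) = (4607·120.6 + 4373·140.3 + 2717·138.0 + 981·128.4 + 2485·124.9) / 15163
= 1980419 / 15163 = 130.6087... → 130.61.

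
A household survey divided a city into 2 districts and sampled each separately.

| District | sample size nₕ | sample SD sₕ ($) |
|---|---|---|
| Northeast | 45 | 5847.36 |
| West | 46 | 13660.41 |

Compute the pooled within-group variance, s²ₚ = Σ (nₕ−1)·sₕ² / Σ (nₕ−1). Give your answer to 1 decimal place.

Northeast: (45−1)·5847.36² = 44·34191618.9696 = 1504431234.6624
West: (46−1)·13660.41² = 45·186606801.3681 = 8397306061.5645
Numerator = 9901737296.2269; denominator = Σ(nₕ−1) = 89.
s²ₚ = 9901737296.2269/89 = 111255475.239... → 111255475.2.

111255475.2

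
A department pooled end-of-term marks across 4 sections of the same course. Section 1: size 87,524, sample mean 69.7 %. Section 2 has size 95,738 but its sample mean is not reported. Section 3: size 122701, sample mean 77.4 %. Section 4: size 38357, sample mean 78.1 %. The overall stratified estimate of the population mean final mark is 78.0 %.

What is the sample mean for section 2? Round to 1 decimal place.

86.3

N = 87524 + 95738 + 122701 + 38357 = 344320.
Overall total = μ·N = 78.0·344320 = 26856960.
Subtract the known strata: 87524·69.7 + 122701·77.4 + 38357·78.1 = 18593161.9.
Remaining total for section 2: 26856960 − 18593161.9 = 8263798.1.
Divide by its size: 8263798.1 / 95738 = 86.317... → 86.3.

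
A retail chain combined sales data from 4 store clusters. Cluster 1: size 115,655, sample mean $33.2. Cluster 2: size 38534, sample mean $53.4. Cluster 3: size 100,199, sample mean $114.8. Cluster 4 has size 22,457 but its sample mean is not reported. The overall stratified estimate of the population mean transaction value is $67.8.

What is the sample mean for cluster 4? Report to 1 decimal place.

61.0

Σ Nₕx̄ₕ = N·μ, so 22457·x̄_4 = 276845·67.8 − (115655·33.2 + 38534·53.4 + 100199·114.8).
= 18770091 − 17400306.8 = 1369784.2.
x̄_4 = 1369784.2 / 22457 = 60.996... → 61.0.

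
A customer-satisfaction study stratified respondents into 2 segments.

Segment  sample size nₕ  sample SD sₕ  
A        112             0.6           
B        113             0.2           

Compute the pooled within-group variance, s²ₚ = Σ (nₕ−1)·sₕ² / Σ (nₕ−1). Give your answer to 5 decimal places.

0.19928

Degrees of freedom: 111 + 112 = 223.
Σ(nₕ−1)sₕ² = 111·0.36 + 112·0.04 = 44.44.
s²ₚ = 44.44 / 223 = 0.1992825... → 0.19928.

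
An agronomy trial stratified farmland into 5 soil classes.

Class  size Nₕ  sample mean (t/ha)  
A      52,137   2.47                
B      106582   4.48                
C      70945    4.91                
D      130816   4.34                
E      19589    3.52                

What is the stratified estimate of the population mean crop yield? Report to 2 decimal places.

4.19

N = 52137 + 106582 + 70945 + 130816 + 19589 = 380069.
Overall mean = Σ (Nₕ/N)·x̄ₕ — weight by population share, not a simple average.
Σ Nₕx̄ₕ = 52137·2.47 + 106582·4.48 + 70945·4.91 + 130816·4.34 + 19589·3.52 = 128778.39 + 477487.36 + 348339.95 + 567741.44 + 68953.28 = 1591300.42.
Divide by N: 1591300.42 / 380069 = 4.1869... → 4.19.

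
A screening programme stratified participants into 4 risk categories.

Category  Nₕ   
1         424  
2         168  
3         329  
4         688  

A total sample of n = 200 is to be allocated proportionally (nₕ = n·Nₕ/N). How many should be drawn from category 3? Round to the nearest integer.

41

N = 424 + 168 + 329 + 688 = 1609.
n_3 = 200·329/1609 = 40.895... → 41.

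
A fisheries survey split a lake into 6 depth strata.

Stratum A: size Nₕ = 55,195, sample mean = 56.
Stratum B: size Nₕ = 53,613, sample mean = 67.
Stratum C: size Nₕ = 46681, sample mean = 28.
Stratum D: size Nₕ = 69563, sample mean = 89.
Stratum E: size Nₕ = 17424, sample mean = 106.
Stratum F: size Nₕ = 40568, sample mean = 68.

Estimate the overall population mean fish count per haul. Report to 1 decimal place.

N = 283044; weights Wₕ = Nₕ/N = (0.1950, 0.1894, 0.1649, 0.2458, 0.0616, 0.1433).
x̄_st = Σ Wₕ·x̄ₕ = 0.1950·56 + 0.1894·67 + 0.1649·28 + 0.2458·89 + 0.0616·106 + 0.1433·68 ≈ 66.374...
→ 66.4.

66.4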